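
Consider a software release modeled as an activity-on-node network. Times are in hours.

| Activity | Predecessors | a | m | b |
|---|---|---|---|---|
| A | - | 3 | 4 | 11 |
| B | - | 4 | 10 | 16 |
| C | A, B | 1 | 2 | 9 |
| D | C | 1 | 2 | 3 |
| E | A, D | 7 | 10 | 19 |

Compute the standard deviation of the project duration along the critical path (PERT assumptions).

te_A = (3 + 4·4 + 11)/6 = 30/6 = 5; σ²_A = ((11−3)/6)² = 1.778
te_B = (4 + 4·10 + 16)/6 = 60/6 = 10; σ²_B = ((16−4)/6)² = 4.000
te_C = (1 + 4·2 + 9)/6 = 18/6 = 3; σ²_C = ((9−1)/6)² = 1.778
te_D = (1 + 4·2 + 3)/6 = 12/6 = 2; σ²_D = ((3−1)/6)² = 0.111
te_E = (7 + 4·10 + 19)/6 = 66/6 = 11; σ²_E = ((19−7)/6)² = 4.000

Forward pass:
ES_A = 0; EF_A = 5
ES_B = 0; EF_B = 10
ES_C = max(EF_A=5, EF_B=10) = 10; EF_C = 10+3 = 13
ES_D = 13; EF_D = 13+2 = 15
ES_E = max(EF_A=5, EF_D=15) = 15; EF_E = 15+11 = 26
Expected project duration μ = 26 hours. Critical path: B → C → D → E.

Variance along critical path = 4.000 + 1.778 + 0.111 + 4.000 = 9.889
σ = √9.889 = 3.145 hours

3.14 hours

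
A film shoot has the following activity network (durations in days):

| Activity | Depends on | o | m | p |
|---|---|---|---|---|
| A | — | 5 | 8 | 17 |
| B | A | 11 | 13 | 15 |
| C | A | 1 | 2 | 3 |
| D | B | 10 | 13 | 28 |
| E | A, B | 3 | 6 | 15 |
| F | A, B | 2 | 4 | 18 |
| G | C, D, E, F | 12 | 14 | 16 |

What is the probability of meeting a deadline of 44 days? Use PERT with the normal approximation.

te_A = (5 + 4·8 + 17)/6 = 54/6 = 9; σ²_A = ((17−5)/6)² = 4.000
te_B = (11 + 4·13 + 15)/6 = 78/6 = 13; σ²_B = ((15−11)/6)² = 0.444
te_C = (1 + 4·2 + 3)/6 = 12/6 = 2; σ²_C = ((3−1)/6)² = 0.111
te_D = (10 + 4·13 + 28)/6 = 90/6 = 15; σ²_D = ((28−10)/6)² = 9.000
te_E = (3 + 4·6 + 15)/6 = 42/6 = 7; σ²_E = ((15−3)/6)² = 4.000
te_F = (2 + 4·4 + 18)/6 = 36/6 = 6; σ²_F = ((18−2)/6)² = 7.111
te_G = (12 + 4·14 + 16)/6 = 84/6 = 14; σ²_G = ((16−12)/6)² = 0.444

Forward pass:
ES_A = 0; EF_A = 9
ES_B = 9; EF_B = 9+13 = 22
ES_C = 9; EF_C = 9+2 = 11
ES_D = 22; EF_D = 22+15 = 37
ES_E = max(EF_A=9, EF_B=22) = 22; EF_E = 22+7 = 29
ES_F = max(EF_A=9, EF_B=22) = 22; EF_F = 22+6 = 28
ES_G = max(EF_C=11, EF_D=37, EF_E=29, EF_F=28) = 37; EF_G = 37+14 = 51
Expected project duration μ = 51 days. Critical path: A → B → D → G.

Variance along critical path = 4.000 + 0.444 + 9.000 + 0.444 = 13.889; σ = √13.889 = 3.727 days.
Z = (44 − 51) / 3.727 = -1.878
P(T ≤ 44) = Φ(-1.878) ≈ 0.030

0.030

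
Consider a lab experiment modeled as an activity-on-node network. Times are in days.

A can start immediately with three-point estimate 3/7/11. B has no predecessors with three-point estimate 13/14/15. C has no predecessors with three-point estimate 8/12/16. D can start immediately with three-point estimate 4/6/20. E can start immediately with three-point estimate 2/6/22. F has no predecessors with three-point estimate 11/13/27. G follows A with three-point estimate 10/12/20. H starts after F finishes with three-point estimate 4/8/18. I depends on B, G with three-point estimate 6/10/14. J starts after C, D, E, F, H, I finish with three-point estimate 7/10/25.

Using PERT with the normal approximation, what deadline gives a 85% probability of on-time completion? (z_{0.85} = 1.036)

te_A = (3 + 4·7 + 11)/6 = 42/6 = 7; σ²_A = ((11−3)/6)² = 1.778
te_B = (13 + 4·14 + 15)/6 = 84/6 = 14; σ²_B = ((15−13)/6)² = 0.111
te_C = (8 + 4·12 + 16)/6 = 72/6 = 12; σ²_C = ((16−8)/6)² = 1.778
te_D = (4 + 4·6 + 20)/6 = 48/6 = 8; σ²_D = ((20−4)/6)² = 7.111
te_E = (2 + 4·6 + 22)/6 = 48/6 = 8; σ²_E = ((22−2)/6)² = 11.111
te_F = (11 + 4·13 + 27)/6 = 90/6 = 15; σ²_F = ((27−11)/6)² = 7.111
te_G = (10 + 4·12 + 20)/6 = 78/6 = 13; σ²_G = ((20−10)/6)² = 2.778
te_H = (4 + 4·8 + 18)/6 = 54/6 = 9; σ²_H = ((18−4)/6)² = 5.444
te_I = (6 + 4·10 + 14)/6 = 60/6 = 10; σ²_I = ((14−6)/6)² = 1.778
te_J = (7 + 4·10 + 25)/6 = 72/6 = 12; σ²_J = ((25−7)/6)² = 9.000

Forward pass:
ES_A = 0; EF_A = 7
ES_B = 0; EF_B = 14
ES_C = 0; EF_C = 12
ES_D = 0; EF_D = 8
ES_E = 0; EF_E = 8
ES_F = 0; EF_F = 15
ES_G = 7; EF_G = 7+13 = 20
ES_H = 15; EF_H = 15+9 = 24
ES_I = max(EF_B=14, EF_G=20) = 20; EF_I = 20+10 = 30
ES_J = max(EF_C=12, EF_D=8, EF_E=8, EF_F=15, EF_H=24, EF_I=30) = 30; EF_J = 30+12 = 42
Expected project duration μ = 42 days. Critical path: A → G → I → J.

Variance along critical path = 1.778 + 2.778 + 1.778 + 9.000 = 15.333; σ = 3.916 days.
D = μ + z·σ = 42 + 1.036·3.916 = 46.1 days

46.1 days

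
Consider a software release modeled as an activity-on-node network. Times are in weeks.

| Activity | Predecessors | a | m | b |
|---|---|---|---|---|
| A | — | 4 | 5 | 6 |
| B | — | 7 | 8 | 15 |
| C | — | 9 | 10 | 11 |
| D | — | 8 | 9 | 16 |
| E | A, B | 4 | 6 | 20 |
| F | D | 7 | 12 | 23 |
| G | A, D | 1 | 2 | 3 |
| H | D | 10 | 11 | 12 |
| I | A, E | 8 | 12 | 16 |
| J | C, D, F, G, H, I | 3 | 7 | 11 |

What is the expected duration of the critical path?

36 weeks

te_A = (4 + 4·5 + 6)/6 = 30/6 = 5
te_B = (7 + 4·8 + 15)/6 = 54/6 = 9
te_C = (9 + 4·10 + 11)/6 = 60/6 = 10
te_D = (8 + 4·9 + 16)/6 = 60/6 = 10
te_E = (4 + 4·6 + 20)/6 = 48/6 = 8
te_F = (7 + 4·12 + 23)/6 = 78/6 = 13
te_G = (1 + 4·2 + 3)/6 = 12/6 = 2
te_H = (10 + 4·11 + 12)/6 = 66/6 = 11
te_I = (8 + 4·12 + 16)/6 = 72/6 = 12
te_J = (3 + 4·7 + 11)/6 = 42/6 = 7

Forward pass:
ES_A = 0; EF_A = 5
ES_B = 0; EF_B = 9
ES_C = 0; EF_C = 10
ES_D = 0; EF_D = 10
ES_E = max(EF_A=5, EF_B=9) = 9; EF_E = 9+8 = 17
ES_F = 10; EF_F = 10+13 = 23
ES_G = max(EF_A=5, EF_D=10) = 10; EF_G = 10+2 = 12
ES_H = 10; EF_H = 10+11 = 21
ES_I = max(EF_A=5, EF_E=17) = 17; EF_I = 17+12 = 29
ES_J = max(EF_C=10, EF_D=10, EF_F=23, EF_G=12, EF_H=21, EF_I=29) = 29; EF_J = 29+7 = 36
Expected project duration μ = 36 weeks. Critical path: B → E → I → J.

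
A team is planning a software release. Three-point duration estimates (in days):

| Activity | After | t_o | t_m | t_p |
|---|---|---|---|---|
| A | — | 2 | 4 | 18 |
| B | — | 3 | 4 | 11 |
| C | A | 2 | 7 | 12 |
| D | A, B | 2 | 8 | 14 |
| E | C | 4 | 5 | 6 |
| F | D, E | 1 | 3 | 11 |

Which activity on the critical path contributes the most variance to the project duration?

te_A = (2 + 4·4 + 18)/6 = 36/6 = 6; σ²_A = ((18−2)/6)² = 7.111
te_B = (3 + 4·4 + 11)/6 = 30/6 = 5; σ²_B = ((11−3)/6)² = 1.778
te_C = (2 + 4·7 + 12)/6 = 42/6 = 7; σ²_C = ((12−2)/6)² = 2.778
te_D = (2 + 4·8 + 14)/6 = 48/6 = 8; σ²_D = ((14−2)/6)² = 4.000
te_E = (4 + 4·5 + 6)/6 = 30/6 = 5; σ²_E = ((6−4)/6)² = 0.111
te_F = (1 + 4·3 + 11)/6 = 24/6 = 4; σ²_F = ((11−1)/6)² = 2.778

Forward pass:
ES_A = 0; EF_A = 6
ES_B = 0; EF_B = 5
ES_C = 6; EF_C = 6+7 = 13
ES_D = max(EF_A=6, EF_B=5) = 6; EF_D = 6+8 = 14
ES_E = 13; EF_E = 13+5 = 18
ES_F = max(EF_D=14, EF_E=18) = 18; EF_F = 18+4 = 22
Expected project duration μ = 22 days. Critical path: A → C → E → F.

Variances on critical path: σ²_A=7.111, σ²_C=2.778, σ²_E=0.111, σ²_F=2.778.
Largest is σ²_A = 7.111.

A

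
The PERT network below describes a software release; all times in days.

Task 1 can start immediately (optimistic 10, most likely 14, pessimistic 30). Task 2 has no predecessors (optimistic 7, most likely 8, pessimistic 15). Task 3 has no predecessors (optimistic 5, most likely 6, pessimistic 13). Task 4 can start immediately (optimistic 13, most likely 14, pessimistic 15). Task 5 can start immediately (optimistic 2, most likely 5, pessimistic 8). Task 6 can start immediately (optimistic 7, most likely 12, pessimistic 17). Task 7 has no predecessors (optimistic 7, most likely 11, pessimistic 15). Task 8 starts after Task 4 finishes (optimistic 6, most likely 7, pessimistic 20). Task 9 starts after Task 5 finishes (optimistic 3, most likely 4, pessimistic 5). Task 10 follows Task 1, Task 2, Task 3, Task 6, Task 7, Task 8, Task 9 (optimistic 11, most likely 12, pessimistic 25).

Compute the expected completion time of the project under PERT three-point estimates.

37 days

te_Task 1 = (10 + 4·14 + 30)/6 = 96/6 = 16
te_Task 2 = (7 + 4·8 + 15)/6 = 54/6 = 9
te_Task 3 = (5 + 4·6 + 13)/6 = 42/6 = 7
te_Task 4 = (13 + 4·14 + 15)/6 = 84/6 = 14
te_Task 5 = (2 + 4·5 + 8)/6 = 30/6 = 5
te_Task 6 = (7 + 4·12 + 17)/6 = 72/6 = 12
te_Task 7 = (7 + 4·11 + 15)/6 = 66/6 = 11
te_Task 8 = (6 + 4·7 + 20)/6 = 54/6 = 9
te_Task 9 = (3 + 4·4 + 5)/6 = 24/6 = 4
te_Task 10 = (11 + 4·12 + 25)/6 = 84/6 = 14

Forward pass:
ES_Task 1 = 0; EF_Task 1 = 16
ES_Task 2 = 0; EF_Task 2 = 9
ES_Task 3 = 0; EF_Task 3 = 7
ES_Task 4 = 0; EF_Task 4 = 14
ES_Task 5 = 0; EF_Task 5 = 5
ES_Task 6 = 0; EF_Task 6 = 12
ES_Task 7 = 0; EF_Task 7 = 11
ES_Task 8 = 14; EF_Task 8 = 14+9 = 23
ES_Task 9 = 5; EF_Task 9 = 5+4 = 9
ES_Task 10 = max(EF_Task 1=16, EF_Task 2=9, EF_Task 3=7, EF_Task 6=12, EF_Task 7=11, EF_Task 8=23, EF_Task 9=9) = 23; EF_Task 10 = 23+14 = 37
Expected project duration μ = 37 days. Critical path: Task 4 → Task 8 → Task 10.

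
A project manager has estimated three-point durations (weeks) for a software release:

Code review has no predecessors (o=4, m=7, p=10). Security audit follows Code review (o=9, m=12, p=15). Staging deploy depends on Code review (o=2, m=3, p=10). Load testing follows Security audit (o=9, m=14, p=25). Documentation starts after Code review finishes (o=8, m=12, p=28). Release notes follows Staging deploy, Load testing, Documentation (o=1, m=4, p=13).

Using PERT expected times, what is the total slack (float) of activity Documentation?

13 weeks

te_Code review = (4 + 4·7 + 10)/6 = 42/6 = 7
te_Security audit = (9 + 4·12 + 15)/6 = 72/6 = 12
te_Staging deploy = (2 + 4·3 + 10)/6 = 24/6 = 4
te_Load testing = (9 + 4·14 + 25)/6 = 90/6 = 15
te_Documentation = (8 + 4·12 + 28)/6 = 84/6 = 14
te_Release notes = (1 + 4·4 + 13)/6 = 30/6 = 5

Forward pass:
ES_Code review = 0; EF_Code review = 7
ES_Security audit = 7; EF_Security audit = 7+12 = 19
ES_Staging deploy = 7; EF_Staging deploy = 7+4 = 11
ES_Load testing = 19; EF_Load testing = 19+15 = 34
ES_Documentation = 7; EF_Documentation = 7+14 = 21
ES_Release notes = max(EF_Staging deploy=11, EF_Load testing=34, EF_Documentation=21) = 34; EF_Release notes = 34+5 = 39
Expected project duration μ = 39 weeks. Critical path: Code review → Security audit → Load testing → Release notes.

Backward pass:
LF_Release notes = 39; LS_Release notes = 39−5 = 34
LF_Documentation = LS_Release notes = 34; LS_Documentation = 34−14 = 20
LF_Load testing = LS_Release notes = 34; LS_Load testing = 34−15 = 19
LF_Staging deploy = LS_Release notes = 34; LS_Staging deploy = 34−4 = 30
LF_Security audit = LS_Load testing = 19; LS_Security audit = 19−12 = 7
LF_Code review = min(LS_Security audit=7, LS_Staging deploy=30, LS_Documentation=20) = 7; LS_Code review = 7−7 = 0
Slack_Documentation = LS_Documentation − ES_Documentation = 20 − 7 = 13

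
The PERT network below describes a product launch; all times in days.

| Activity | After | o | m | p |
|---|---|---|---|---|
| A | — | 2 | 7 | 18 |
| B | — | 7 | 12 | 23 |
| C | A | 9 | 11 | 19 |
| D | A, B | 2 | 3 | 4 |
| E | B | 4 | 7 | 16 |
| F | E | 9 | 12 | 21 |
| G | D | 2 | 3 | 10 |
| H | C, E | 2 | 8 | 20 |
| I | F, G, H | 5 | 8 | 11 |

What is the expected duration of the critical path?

42 days

te_A = (2 + 4·7 + 18)/6 = 48/6 = 8
te_B = (7 + 4·12 + 23)/6 = 78/6 = 13
te_C = (9 + 4·11 + 19)/6 = 72/6 = 12
te_D = (2 + 4·3 + 4)/6 = 18/6 = 3
te_E = (4 + 4·7 + 16)/6 = 48/6 = 8
te_F = (9 + 4·12 + 21)/6 = 78/6 = 13
te_G = (2 + 4·3 + 10)/6 = 24/6 = 4
te_H = (2 + 4·8 + 20)/6 = 54/6 = 9
te_I = (5 + 4·8 + 11)/6 = 48/6 = 8

Forward pass:
ES_A = 0; EF_A = 8
ES_B = 0; EF_B = 13
ES_C = 8; EF_C = 8+12 = 20
ES_D = max(EF_A=8, EF_B=13) = 13; EF_D = 13+3 = 16
ES_E = 13; EF_E = 13+8 = 21
ES_F = 21; EF_F = 21+13 = 34
ES_G = 16; EF_G = 16+4 = 20
ES_H = max(EF_C=20, EF_E=21) = 21; EF_H = 21+9 = 30
ES_I = max(EF_F=34, EF_G=20, EF_H=30) = 34; EF_I = 34+8 = 42
Expected project duration μ = 42 days. Critical path: B → E → F → I.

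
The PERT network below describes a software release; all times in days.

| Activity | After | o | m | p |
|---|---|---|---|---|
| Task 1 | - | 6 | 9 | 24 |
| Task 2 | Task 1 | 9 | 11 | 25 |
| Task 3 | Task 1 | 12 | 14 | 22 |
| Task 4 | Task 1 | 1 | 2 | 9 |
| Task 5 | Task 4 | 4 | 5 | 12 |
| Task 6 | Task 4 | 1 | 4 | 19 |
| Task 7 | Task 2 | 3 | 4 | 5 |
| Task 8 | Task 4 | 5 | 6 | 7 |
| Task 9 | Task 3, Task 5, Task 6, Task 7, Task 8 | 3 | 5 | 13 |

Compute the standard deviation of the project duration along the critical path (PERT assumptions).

4.36 days

te_Task 1 = (6 + 4·9 + 24)/6 = 66/6 = 11; σ²_Task 1 = ((24−6)/6)² = 9.000
te_Task 2 = (9 + 4·11 + 25)/6 = 78/6 = 13; σ²_Task 2 = ((25−9)/6)² = 7.111
te_Task 3 = (12 + 4·14 + 22)/6 = 90/6 = 15; σ²_Task 3 = ((22−12)/6)² = 2.778
te_Task 4 = (1 + 4·2 + 9)/6 = 18/6 = 3; σ²_Task 4 = ((9−1)/6)² = 1.778
te_Task 5 = (4 + 4·5 + 12)/6 = 36/6 = 6; σ²_Task 5 = ((12−4)/6)² = 1.778
te_Task 6 = (1 + 4·4 + 19)/6 = 36/6 = 6; σ²_Task 6 = ((19−1)/6)² = 9.000
te_Task 7 = (3 + 4·4 + 5)/6 = 24/6 = 4; σ²_Task 7 = ((5−3)/6)² = 0.111
te_Task 8 = (5 + 4·6 + 7)/6 = 36/6 = 6; σ²_Task 8 = ((7−5)/6)² = 0.111
te_Task 9 = (3 + 4·5 + 13)/6 = 36/6 = 6; σ²_Task 9 = ((13−3)/6)² = 2.778

Forward pass:
ES_Task 1 = 0; EF_Task 1 = 11
ES_Task 2 = 11; EF_Task 2 = 11+13 = 24
ES_Task 3 = 11; EF_Task 3 = 11+15 = 26
ES_Task 4 = 11; EF_Task 4 = 11+3 = 14
ES_Task 5 = 14; EF_Task 5 = 14+6 = 20
ES_Task 6 = 14; EF_Task 6 = 14+6 = 20
ES_Task 7 = 24; EF_Task 7 = 24+4 = 28
ES_Task 8 = 14; EF_Task 8 = 14+6 = 20
ES_Task 9 = max(EF_Task 3=26, EF_Task 5=20, EF_Task 6=20, EF_Task 7=28, EF_Task 8=20) = 28; EF_Task 9 = 28+6 = 34
Expected project duration μ = 34 days. Critical path: Task 1 → Task 2 → Task 7 → Task 9.

Variance along critical path = 9.000 + 7.111 + 0.111 + 2.778 = 19.000
σ = √19.000 = 4.359 days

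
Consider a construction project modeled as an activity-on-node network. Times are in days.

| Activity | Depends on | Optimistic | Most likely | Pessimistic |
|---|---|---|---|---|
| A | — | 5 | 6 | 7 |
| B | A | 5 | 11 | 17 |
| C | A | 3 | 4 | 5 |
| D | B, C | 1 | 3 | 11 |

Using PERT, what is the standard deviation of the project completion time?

te_A = (5 + 4·6 + 7)/6 = 36/6 = 6; σ²_A = ((7−5)/6)² = 0.111
te_B = (5 + 4·11 + 17)/6 = 66/6 = 11; σ²_B = ((17−5)/6)² = 4.000
te_C = (3 + 4·4 + 5)/6 = 24/6 = 4; σ²_C = ((5−3)/6)² = 0.111
te_D = (1 + 4·3 + 11)/6 = 24/6 = 4; σ²_D = ((11−1)/6)² = 2.778

Forward pass:
ES_A = 0; EF_A = 6
ES_B = 6; EF_B = 6+11 = 17
ES_C = 6; EF_C = 6+4 = 10
ES_D = max(EF_B=17, EF_C=10) = 17; EF_D = 17+4 = 21
Expected project duration μ = 21 days. Critical path: A → B → D.

Variance along critical path = 0.111 + 4.000 + 2.778 = 6.889
σ = √6.889 = 2.625 days

2.62 days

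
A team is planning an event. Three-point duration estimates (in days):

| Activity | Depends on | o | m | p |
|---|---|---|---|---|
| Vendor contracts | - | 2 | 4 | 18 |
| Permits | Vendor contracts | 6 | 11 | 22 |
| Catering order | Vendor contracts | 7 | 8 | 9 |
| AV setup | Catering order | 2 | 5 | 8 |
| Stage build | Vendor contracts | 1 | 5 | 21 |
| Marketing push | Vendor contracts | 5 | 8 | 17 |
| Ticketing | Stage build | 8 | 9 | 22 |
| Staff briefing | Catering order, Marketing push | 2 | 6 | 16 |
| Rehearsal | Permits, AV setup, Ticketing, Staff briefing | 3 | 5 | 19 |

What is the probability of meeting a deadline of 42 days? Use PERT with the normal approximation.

0.976

te_Vendor contracts = (2 + 4·4 + 18)/6 = 36/6 = 6; σ²_Vendor contracts = ((18−2)/6)² = 7.111
te_Permits = (6 + 4·11 + 22)/6 = 72/6 = 12; σ²_Permits = ((22−6)/6)² = 7.111
te_Catering order = (7 + 4·8 + 9)/6 = 48/6 = 8; σ²_Catering order = ((9−7)/6)² = 0.111
te_AV setup = (2 + 4·5 + 8)/6 = 30/6 = 5; σ²_AV setup = ((8−2)/6)² = 1.000
te_Stage build = (1 + 4·5 + 21)/6 = 42/6 = 7; σ²_Stage build = ((21−1)/6)² = 11.111
te_Marketing push = (5 + 4·8 + 17)/6 = 54/6 = 9; σ²_Marketing push = ((17−5)/6)² = 4.000
te_Ticketing = (8 + 4·9 + 22)/6 = 66/6 = 11; σ²_Ticketing = ((22−8)/6)² = 5.444
te_Staff briefing = (2 + 4·6 + 16)/6 = 42/6 = 7; σ²_Staff briefing = ((16−2)/6)² = 5.444
te_Rehearsal = (3 + 4·5 + 19)/6 = 42/6 = 7; σ²_Rehearsal = ((19−3)/6)² = 7.111

Forward pass:
ES_Vendor contracts = 0; EF_Vendor contracts = 6
ES_Permits = 6; EF_Permits = 6+12 = 18
ES_Catering order = 6; EF_Catering order = 6+8 = 14
ES_AV setup = 14; EF_AV setup = 14+5 = 19
ES_Stage build = 6; EF_Stage build = 6+7 = 13
ES_Marketing push = 6; EF_Marketing push = 6+9 = 15
ES_Ticketing = 13; EF_Ticketing = 13+11 = 24
ES_Staff briefing = max(EF_Catering order=14, EF_Marketing push=15) = 15; EF_Staff briefing = 15+7 = 22
ES_Rehearsal = max(EF_Permits=18, EF_AV setup=19, EF_Ticketing=24, EF_Staff briefing=22) = 24; EF_Rehearsal = 24+7 = 31
Expected project duration μ = 31 days. Critical path: Vendor contracts → Stage build → Ticketing → Rehearsal.

Variance along critical path = 7.111 + 11.111 + 5.444 + 7.111 = 30.778; σ = √30.778 = 5.548 days.
Z = (42 − 31) / 5.548 = 1.983
P(T ≤ 42) = Φ(1.983) ≈ 0.976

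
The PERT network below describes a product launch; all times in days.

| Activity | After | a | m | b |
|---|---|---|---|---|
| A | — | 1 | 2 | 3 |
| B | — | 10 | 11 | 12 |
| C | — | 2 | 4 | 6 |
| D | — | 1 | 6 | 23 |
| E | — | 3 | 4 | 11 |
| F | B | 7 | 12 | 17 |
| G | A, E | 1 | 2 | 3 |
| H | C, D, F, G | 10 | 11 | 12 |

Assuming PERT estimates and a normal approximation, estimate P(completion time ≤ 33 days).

te_A = (1 + 4·2 + 3)/6 = 12/6 = 2; σ²_A = ((3−1)/6)² = 0.111
te_B = (10 + 4·11 + 12)/6 = 66/6 = 11; σ²_B = ((12−10)/6)² = 0.111
te_C = (2 + 4·4 + 6)/6 = 24/6 = 4; σ²_C = ((6−2)/6)² = 0.444
te_D = (1 + 4·6 + 23)/6 = 48/6 = 8; σ²_D = ((23−1)/6)² = 13.444
te_E = (3 + 4·4 + 11)/6 = 30/6 = 5; σ²_E = ((11−3)/6)² = 1.778
te_F = (7 + 4·12 + 17)/6 = 72/6 = 12; σ²_F = ((17−7)/6)² = 2.778
te_G = (1 + 4·2 + 3)/6 = 12/6 = 2; σ²_G = ((3−1)/6)² = 0.111
te_H = (10 + 4·11 + 12)/6 = 66/6 = 11; σ²_H = ((12−10)/6)² = 0.111

Forward pass:
ES_A = 0; EF_A = 2
ES_B = 0; EF_B = 11
ES_C = 0; EF_C = 4
ES_D = 0; EF_D = 8
ES_E = 0; EF_E = 5
ES_F = 11; EF_F = 11+12 = 23
ES_G = max(EF_A=2, EF_E=5) = 5; EF_G = 5+2 = 7
ES_H = max(EF_C=4, EF_D=8, EF_F=23, EF_G=7) = 23; EF_H = 23+11 = 34
Expected project duration μ = 34 days. Critical path: B → F → H.

Variance along critical path = 0.111 + 2.778 + 0.111 = 3.000; σ = √3.000 = 1.732 days.
Z = (33 − 34) / 1.732 = -0.577
P(T ≤ 33) = Φ(-0.577) ≈ 0.282

0.282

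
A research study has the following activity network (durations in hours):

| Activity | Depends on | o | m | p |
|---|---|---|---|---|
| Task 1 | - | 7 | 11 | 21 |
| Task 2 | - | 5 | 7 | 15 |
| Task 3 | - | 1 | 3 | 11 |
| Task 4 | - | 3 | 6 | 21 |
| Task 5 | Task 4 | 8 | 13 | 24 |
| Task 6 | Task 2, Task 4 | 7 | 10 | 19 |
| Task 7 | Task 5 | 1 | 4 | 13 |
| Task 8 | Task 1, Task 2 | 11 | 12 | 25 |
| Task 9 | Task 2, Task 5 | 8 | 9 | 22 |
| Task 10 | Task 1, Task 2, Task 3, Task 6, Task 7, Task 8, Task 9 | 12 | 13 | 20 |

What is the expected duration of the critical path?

47 hours

te_Task 1 = (7 + 4·11 + 21)/6 = 72/6 = 12
te_Task 2 = (5 + 4·7 + 15)/6 = 48/6 = 8
te_Task 3 = (1 + 4·3 + 11)/6 = 24/6 = 4
te_Task 4 = (3 + 4·6 + 21)/6 = 48/6 = 8
te_Task 5 = (8 + 4·13 + 24)/6 = 84/6 = 14
te_Task 6 = (7 + 4·10 + 19)/6 = 66/6 = 11
te_Task 7 = (1 + 4·4 + 13)/6 = 30/6 = 5
te_Task 8 = (11 + 4·12 + 25)/6 = 84/6 = 14
te_Task 9 = (8 + 4·9 + 22)/6 = 66/6 = 11
te_Task 10 = (12 + 4·13 + 20)/6 = 84/6 = 14

Forward pass:
ES_Task 1 = 0; EF_Task 1 = 12
ES_Task 2 = 0; EF_Task 2 = 8
ES_Task 3 = 0; EF_Task 3 = 4
ES_Task 4 = 0; EF_Task 4 = 8
ES_Task 5 = 8; EF_Task 5 = 8+14 = 22
ES_Task 6 = max(EF_Task 2=8, EF_Task 4=8) = 8; EF_Task 6 = 8+11 = 19
ES_Task 7 = 22; EF_Task 7 = 22+5 = 27
ES_Task 8 = max(EF_Task 1=12, EF_Task 2=8) = 12; EF_Task 8 = 12+14 = 26
ES_Task 9 = max(EF_Task 2=8, EF_Task 5=22) = 22; EF_Task 9 = 22+11 = 33
ES_Task 10 = max(EF_Task 1=12, EF_Task 2=8, EF_Task 3=4, EF_Task 6=19, EF_Task 7=27, EF_Task 8=26, EF_Task 9=33) = 33; EF_Task 10 = 33+14 = 47
Expected project duration μ = 47 hours. Critical path: Task 4 → Task 5 → Task 9 → Task 10.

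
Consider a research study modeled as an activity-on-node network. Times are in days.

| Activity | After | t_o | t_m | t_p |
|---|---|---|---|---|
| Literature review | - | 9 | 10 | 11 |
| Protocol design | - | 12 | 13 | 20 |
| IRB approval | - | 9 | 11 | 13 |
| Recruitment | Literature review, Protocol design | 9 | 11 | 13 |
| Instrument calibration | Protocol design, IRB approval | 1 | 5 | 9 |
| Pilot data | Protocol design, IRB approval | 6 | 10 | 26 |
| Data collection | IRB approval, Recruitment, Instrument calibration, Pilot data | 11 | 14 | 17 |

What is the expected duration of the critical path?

40 days

te_Literature review = (9 + 4·10 + 11)/6 = 60/6 = 10
te_Protocol design = (12 + 4·13 + 20)/6 = 84/6 = 14
te_IRB approval = (9 + 4·11 + 13)/6 = 66/6 = 11
te_Recruitment = (9 + 4·11 + 13)/6 = 66/6 = 11
te_Instrument calibration = (1 + 4·5 + 9)/6 = 30/6 = 5
te_Pilot data = (6 + 4·10 + 26)/6 = 72/6 = 12
te_Data collection = (11 + 4·14 + 17)/6 = 84/6 = 14

Forward pass:
ES_Literature review = 0; EF_Literature review = 10
ES_Protocol design = 0; EF_Protocol design = 14
ES_IRB approval = 0; EF_IRB approval = 11
ES_Recruitment = max(EF_Literature review=10, EF_Protocol design=14) = 14; EF_Recruitment = 14+11 = 25
ES_Instrument calibration = max(EF_Protocol design=14, EF_IRB approval=11) = 14; EF_Instrument calibration = 14+5 = 19
ES_Pilot data = max(EF_Protocol design=14, EF_IRB approval=11) = 14; EF_Pilot data = 14+12 = 26
ES_Data collection = max(EF_IRB approval=11, EF_Recruitment=25, EF_Instrument calibration=19, EF_Pilot data=26) = 26; EF_Data collection = 26+14 = 40
Expected project duration μ = 40 days. Critical path: Protocol design → Pilot data → Data collection.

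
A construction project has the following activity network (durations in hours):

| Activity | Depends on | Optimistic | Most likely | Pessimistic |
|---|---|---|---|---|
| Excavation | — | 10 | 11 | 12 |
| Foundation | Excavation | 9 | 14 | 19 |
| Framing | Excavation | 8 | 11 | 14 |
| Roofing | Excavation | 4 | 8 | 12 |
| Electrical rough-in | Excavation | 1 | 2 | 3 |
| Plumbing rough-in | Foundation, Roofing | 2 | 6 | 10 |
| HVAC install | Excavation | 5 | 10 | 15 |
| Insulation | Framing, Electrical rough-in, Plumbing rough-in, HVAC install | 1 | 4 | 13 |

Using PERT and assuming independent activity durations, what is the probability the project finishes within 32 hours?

0.087

te_Excavation = (10 + 4·11 + 12)/6 = 66/6 = 11; σ²_Excavation = ((12−10)/6)² = 0.111
te_Foundation = (9 + 4·14 + 19)/6 = 84/6 = 14; σ²_Foundation = ((19−9)/6)² = 2.778
te_Framing = (8 + 4·11 + 14)/6 = 66/6 = 11; σ²_Framing = ((14−8)/6)² = 1.000
te_Roofing = (4 + 4·8 + 12)/6 = 48/6 = 8; σ²_Roofing = ((12−4)/6)² = 1.778
te_Electrical rough-in = (1 + 4·2 + 3)/6 = 12/6 = 2; σ²_Electrical rough-in = ((3−1)/6)² = 0.111
te_Plumbing rough-in = (2 + 4·6 + 10)/6 = 36/6 = 6; σ²_Plumbing rough-in = ((10−2)/6)² = 1.778
te_HVAC install = (5 + 4·10 + 15)/6 = 60/6 = 10; σ²_HVAC install = ((15−5)/6)² = 2.778
te_Insulation = (1 + 4·4 + 13)/6 = 30/6 = 5; σ²_Insulation = ((13−1)/6)² = 4.000

Forward pass:
ES_Excavation = 0; EF_Excavation = 11
ES_Foundation = 11; EF_Foundation = 11+14 = 25
ES_Framing = 11; EF_Framing = 11+11 = 22
ES_Roofing = 11; EF_Roofing = 11+8 = 19
ES_Electrical rough-in = 11; EF_Electrical rough-in = 11+2 = 13
ES_Plumbing rough-in = max(EF_Foundation=25, EF_Roofing=19) = 25; EF_Plumbing rough-in = 25+6 = 31
ES_HVAC install = 11; EF_HVAC install = 11+10 = 21
ES_Insulation = max(EF_Framing=22, EF_Electrical rough-in=13, EF_Plumbing rough-in=31, EF_HVAC install=21) = 31; EF_Insulation = 31+5 = 36
Expected project duration μ = 36 hours. Critical path: Excavation → Foundation → Plumbing rough-in → Insulation.

Variance along critical path = 0.111 + 2.778 + 1.778 + 4.000 = 8.667; σ = √8.667 = 2.944 hours.
Z = (32 − 36) / 2.944 = -1.359
P(T ≤ 32) = Φ(-1.359) ≈ 0.087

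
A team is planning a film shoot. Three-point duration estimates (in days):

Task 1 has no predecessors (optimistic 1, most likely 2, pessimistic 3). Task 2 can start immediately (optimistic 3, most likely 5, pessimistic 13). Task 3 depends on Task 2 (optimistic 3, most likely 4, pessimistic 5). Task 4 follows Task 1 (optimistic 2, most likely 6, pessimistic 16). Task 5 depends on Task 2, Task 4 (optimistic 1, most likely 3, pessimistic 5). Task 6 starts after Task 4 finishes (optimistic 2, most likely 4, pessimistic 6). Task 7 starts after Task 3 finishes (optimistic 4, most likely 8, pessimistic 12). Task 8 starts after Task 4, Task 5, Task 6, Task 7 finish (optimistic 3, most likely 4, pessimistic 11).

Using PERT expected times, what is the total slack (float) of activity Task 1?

te_Task 1 = (1 + 4·2 + 3)/6 = 12/6 = 2
te_Task 2 = (3 + 4·5 + 13)/6 = 36/6 = 6
te_Task 3 = (3 + 4·4 + 5)/6 = 24/6 = 4
te_Task 4 = (2 + 4·6 + 16)/6 = 42/6 = 7
te_Task 5 = (1 + 4·3 + 5)/6 = 18/6 = 3
te_Task 6 = (2 + 4·4 + 6)/6 = 24/6 = 4
te_Task 7 = (4 + 4·8 + 12)/6 = 48/6 = 8
te_Task 8 = (3 + 4·4 + 11)/6 = 30/6 = 5

Forward pass:
ES_Task 1 = 0; EF_Task 1 = 2
ES_Task 2 = 0; EF_Task 2 = 6
ES_Task 3 = 6; EF_Task 3 = 6+4 = 10
ES_Task 4 = 2; EF_Task 4 = 2+7 = 9
ES_Task 5 = max(EF_Task 2=6, EF_Task 4=9) = 9; EF_Task 5 = 9+3 = 12
ES_Task 6 = 9; EF_Task 6 = 9+4 = 13
ES_Task 7 = 10; EF_Task 7 = 10+8 = 18
ES_Task 8 = max(EF_Task 4=9, EF_Task 5=12, EF_Task 6=13, EF_Task 7=18) = 18; EF_Task 8 = 18+5 = 23
Expected project duration μ = 23 days. Critical path: Task 2 → Task 3 → Task 7 → Task 8.

Backward pass:
LF_Task 8 = 23; LS_Task 8 = 23−5 = 18
LF_Task 7 = LS_Task 8 = 18; LS_Task 7 = 18−8 = 10
LF_Task 6 = LS_Task 8 = 18; LS_Task 6 = 18−4 = 14
LF_Task 5 = LS_Task 8 = 18; LS_Task 5 = 18−3 = 15
LF_Task 4 = min(LS_Task 5=15, LS_Task 6=14, LS_Task 8=18) = 14; LS_Task 4 = 14−7 = 7
LF_Task 3 = LS_Task 7 = 10; LS_Task 3 = 10−4 = 6
LF_Task 2 = min(LS_Task 3=6, LS_Task 5=15) = 6; LS_Task 2 = 6−6 = 0
LF_Task 1 = LS_Task 4 = 7; LS_Task 1 = 7−2 = 5
Slack_Task 1 = LS_Task 1 − ES_Task 1 = 5 − 0 = 5

5 days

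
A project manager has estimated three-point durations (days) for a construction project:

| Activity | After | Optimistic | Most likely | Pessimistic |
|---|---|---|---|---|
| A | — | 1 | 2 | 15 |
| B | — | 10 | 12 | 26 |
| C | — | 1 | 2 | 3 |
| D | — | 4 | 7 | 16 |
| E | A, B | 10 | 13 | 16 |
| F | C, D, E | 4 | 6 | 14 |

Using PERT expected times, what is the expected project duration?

34 days

te_A = (1 + 4·2 + 15)/6 = 24/6 = 4
te_B = (10 + 4·12 + 26)/6 = 84/6 = 14
te_C = (1 + 4·2 + 3)/6 = 12/6 = 2
te_D = (4 + 4·7 + 16)/6 = 48/6 = 8
te_E = (10 + 4·13 + 16)/6 = 78/6 = 13
te_F = (4 + 4·6 + 14)/6 = 42/6 = 7

Forward pass:
ES_A = 0; EF_A = 4
ES_B = 0; EF_B = 14
ES_C = 0; EF_C = 2
ES_D = 0; EF_D = 8
ES_E = max(EF_A=4, EF_B=14) = 14; EF_E = 14+13 = 27
ES_F = max(EF_C=2, EF_D=8, EF_E=27) = 27; EF_F = 27+7 = 34
Expected project duration μ = 34 days. Critical path: B → E → F.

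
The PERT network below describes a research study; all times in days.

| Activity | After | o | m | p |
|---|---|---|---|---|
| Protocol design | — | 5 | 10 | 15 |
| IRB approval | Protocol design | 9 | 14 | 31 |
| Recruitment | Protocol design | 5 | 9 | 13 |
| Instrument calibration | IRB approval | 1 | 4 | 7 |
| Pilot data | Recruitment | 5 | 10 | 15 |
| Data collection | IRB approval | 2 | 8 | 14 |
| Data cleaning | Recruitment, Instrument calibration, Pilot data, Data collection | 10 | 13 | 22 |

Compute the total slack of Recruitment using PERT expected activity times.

5 days

te_Protocol design = (5 + 4·10 + 15)/6 = 60/6 = 10
te_IRB approval = (9 + 4·14 + 31)/6 = 96/6 = 16
te_Recruitment = (5 + 4·9 + 13)/6 = 54/6 = 9
te_Instrument calibration = (1 + 4·4 + 7)/6 = 24/6 = 4
te_Pilot data = (5 + 4·10 + 15)/6 = 60/6 = 10
te_Data collection = (2 + 4·8 + 14)/6 = 48/6 = 8
te_Data cleaning = (10 + 4·13 + 22)/6 = 84/6 = 14

Forward pass:
ES_Protocol design = 0; EF_Protocol design = 10
ES_IRB approval = 10; EF_IRB approval = 10+16 = 26
ES_Recruitment = 10; EF_Recruitment = 10+9 = 19
ES_Instrument calibration = 26; EF_Instrument calibration = 26+4 = 30
ES_Pilot data = 19; EF_Pilot data = 19+10 = 29
ES_Data collection = 26; EF_Data collection = 26+8 = 34
ES_Data cleaning = max(EF_Recruitment=19, EF_Instrument calibration=30, EF_Pilot data=29, EF_Data collection=34) = 34; EF_Data cleaning = 34+14 = 48
Expected project duration μ = 48 days. Critical path: Protocol design → IRB approval → Data collection → Data cleaning.

Backward pass:
LF_Data cleaning = 48; LS_Data cleaning = 48−14 = 34
LF_Data collection = LS_Data cleaning = 34; LS_Data collection = 34−8 = 26
LF_Pilot data = LS_Data cleaning = 34; LS_Pilot data = 34−10 = 24
LF_Instrument calibration = LS_Data cleaning = 34; LS_Instrument calibration = 34−4 = 30
LF_Recruitment = min(LS_Pilot data=24, LS_Data cleaning=34) = 24; LS_Recruitment = 24−9 = 15
LF_IRB approval = min(LS_Instrument calibration=30, LS_Data collection=26) = 26; LS_IRB approval = 26−16 = 10
LF_Protocol design = min(LS_IRB approval=10, LS_Recruitment=15) = 10; LS_Protocol design = 10−10 = 0
Slack_Recruitment = LS_Recruitment − ES_Recruitment = 15 − 10 = 5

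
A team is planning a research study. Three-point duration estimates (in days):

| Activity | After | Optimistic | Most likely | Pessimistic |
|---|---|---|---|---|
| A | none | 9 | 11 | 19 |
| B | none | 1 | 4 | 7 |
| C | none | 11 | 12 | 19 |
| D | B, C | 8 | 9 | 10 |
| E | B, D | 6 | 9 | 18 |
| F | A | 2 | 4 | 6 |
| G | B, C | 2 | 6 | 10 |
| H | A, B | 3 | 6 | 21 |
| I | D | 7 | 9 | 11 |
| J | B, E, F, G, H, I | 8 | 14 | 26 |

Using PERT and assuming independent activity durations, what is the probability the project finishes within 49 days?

te_A = (9 + 4·11 + 19)/6 = 72/6 = 12; σ²_A = ((19−9)/6)² = 2.778
te_B = (1 + 4·4 + 7)/6 = 24/6 = 4; σ²_B = ((7−1)/6)² = 1.000
te_C = (11 + 4·12 + 19)/6 = 78/6 = 13; σ²_C = ((19−11)/6)² = 1.778
te_D = (8 + 4·9 + 10)/6 = 54/6 = 9; σ²_D = ((10−8)/6)² = 0.111
te_E = (6 + 4·9 + 18)/6 = 60/6 = 10; σ²_E = ((18−6)/6)² = 4.000
te_F = (2 + 4·4 + 6)/6 = 24/6 = 4; σ²_F = ((6−2)/6)² = 0.444
te_G = (2 + 4·6 + 10)/6 = 36/6 = 6; σ²_G = ((10−2)/6)² = 1.778
te_H = (3 + 4·6 + 21)/6 = 48/6 = 8; σ²_H = ((21−3)/6)² = 9.000
te_I = (7 + 4·9 + 11)/6 = 54/6 = 9; σ²_I = ((11−7)/6)² = 0.444
te_J = (8 + 4·14 + 26)/6 = 90/6 = 15; σ²_J = ((26−8)/6)² = 9.000

Forward pass:
ES_A = 0; EF_A = 12
ES_B = 0; EF_B = 4
ES_C = 0; EF_C = 13
ES_D = max(EF_B=4, EF_C=13) = 13; EF_D = 13+9 = 22
ES_E = max(EF_B=4, EF_D=22) = 22; EF_E = 22+10 = 32
ES_F = 12; EF_F = 12+4 = 16
ES_G = max(EF_B=4, EF_C=13) = 13; EF_G = 13+6 = 19
ES_H = max(EF_A=12, EF_B=4) = 12; EF_H = 12+8 = 20
ES_I = 22; EF_I = 22+9 = 31
ES_J = max(EF_B=4, EF_E=32, EF_F=16, EF_G=19, EF_H=20, EF_I=31) = 32; EF_J = 32+15 = 47
Expected project duration μ = 47 days. Critical path: C → D → E → J.

Variance along critical path = 1.778 + 0.111 + 4.000 + 9.000 = 14.889; σ = √14.889 = 3.859 days.
Z = (49 − 47) / 3.859 = 0.518
P(T ≤ 49) = Φ(0.518) ≈ 0.698

0.698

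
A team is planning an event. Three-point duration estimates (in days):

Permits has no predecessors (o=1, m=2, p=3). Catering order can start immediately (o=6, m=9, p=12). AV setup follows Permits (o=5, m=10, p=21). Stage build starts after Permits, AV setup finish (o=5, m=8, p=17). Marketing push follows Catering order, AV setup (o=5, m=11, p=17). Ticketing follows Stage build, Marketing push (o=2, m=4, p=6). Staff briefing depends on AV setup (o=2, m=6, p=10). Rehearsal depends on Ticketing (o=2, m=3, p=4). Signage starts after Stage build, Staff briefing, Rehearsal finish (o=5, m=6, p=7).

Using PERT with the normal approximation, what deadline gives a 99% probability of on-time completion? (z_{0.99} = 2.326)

45.0 days

te_Permits = (1 + 4·2 + 3)/6 = 12/6 = 2; σ²_Permits = ((3−1)/6)² = 0.111
te_Catering order = (6 + 4·9 + 12)/6 = 54/6 = 9; σ²_Catering order = ((12−6)/6)² = 1.000
te_AV setup = (5 + 4·10 + 21)/6 = 66/6 = 11; σ²_AV setup = ((21−5)/6)² = 7.111
te_Stage build = (5 + 4·8 + 17)/6 = 54/6 = 9; σ²_Stage build = ((17−5)/6)² = 4.000
te_Marketing push = (5 + 4·11 + 17)/6 = 66/6 = 11; σ²_Marketing push = ((17−5)/6)² = 4.000
te_Ticketing = (2 + 4·4 + 6)/6 = 24/6 = 4; σ²_Ticketing = ((6−2)/6)² = 0.444
te_Staff briefing = (2 + 4·6 + 10)/6 = 36/6 = 6; σ²_Staff briefing = ((10−2)/6)² = 1.778
te_Rehearsal = (2 + 4·3 + 4)/6 = 18/6 = 3; σ²_Rehearsal = ((4−2)/6)² = 0.111
te_Signage = (5 + 4·6 + 7)/6 = 36/6 = 6; σ²_Signage = ((7−5)/6)² = 0.111

Forward pass:
ES_Permits = 0; EF_Permits = 2
ES_Catering order = 0; EF_Catering order = 9
ES_AV setup = 2; EF_AV setup = 2+11 = 13
ES_Stage build = max(EF_Permits=2, EF_AV setup=13) = 13; EF_Stage build = 13+9 = 22
ES_Marketing push = max(EF_Catering order=9, EF_AV setup=13) = 13; EF_Marketing push = 13+11 = 24
ES_Ticketing = max(EF_Stage build=22, EF_Marketing push=24) = 24; EF_Ticketing = 24+4 = 28
ES_Staff briefing = 13; EF_Staff briefing = 13+6 = 19
ES_Rehearsal = 28; EF_Rehearsal = 28+3 = 31
ES_Signage = max(EF_Stage build=22, EF_Staff briefing=19, EF_Rehearsal=31) = 31; EF_Signage = 31+6 = 37
Expected project duration μ = 37 days. Critical path: Permits → AV setup → Marketing push → Ticketing → Rehearsal → Signage.

Variance along critical path = 0.111 + 7.111 + 4.000 + 0.444 + 0.111 + 0.111 = 11.889; σ = 3.448 days.
D = μ + z·σ = 37 + 2.326·3.448 = 45.0 days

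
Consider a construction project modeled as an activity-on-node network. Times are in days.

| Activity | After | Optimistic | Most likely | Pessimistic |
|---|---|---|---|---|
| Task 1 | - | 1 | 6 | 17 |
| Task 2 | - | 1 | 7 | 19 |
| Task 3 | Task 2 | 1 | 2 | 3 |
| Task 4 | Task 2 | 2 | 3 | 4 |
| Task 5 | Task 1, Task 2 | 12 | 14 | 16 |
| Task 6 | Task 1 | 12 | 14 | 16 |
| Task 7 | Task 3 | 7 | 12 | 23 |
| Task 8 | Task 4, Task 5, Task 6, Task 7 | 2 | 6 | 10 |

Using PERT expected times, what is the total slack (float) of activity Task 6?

te_Task 1 = (1 + 4·6 + 17)/6 = 42/6 = 7
te_Task 2 = (1 + 4·7 + 19)/6 = 48/6 = 8
te_Task 3 = (1 + 4·2 + 3)/6 = 12/6 = 2
te_Task 4 = (2 + 4·3 + 4)/6 = 18/6 = 3
te_Task 5 = (12 + 4·14 + 16)/6 = 84/6 = 14
te_Task 6 = (12 + 4·14 + 16)/6 = 84/6 = 14
te_Task 7 = (7 + 4·12 + 23)/6 = 78/6 = 13
te_Task 8 = (2 + 4·6 + 10)/6 = 36/6 = 6

Forward pass:
ES_Task 1 = 0; EF_Task 1 = 7
ES_Task 2 = 0; EF_Task 2 = 8
ES_Task 3 = 8; EF_Task 3 = 8+2 = 10
ES_Task 4 = 8; EF_Task 4 = 8+3 = 11
ES_Task 5 = max(EF_Task 1=7, EF_Task 2=8) = 8; EF_Task 5 = 8+14 = 22
ES_Task 6 = 7; EF_Task 6 = 7+14 = 21
ES_Task 7 = 10; EF_Task 7 = 10+13 = 23
ES_Task 8 = max(EF_Task 4=11, EF_Task 5=22, EF_Task 6=21, EF_Task 7=23) = 23; EF_Task 8 = 23+6 = 29
Expected project duration μ = 29 days. Critical path: Task 2 → Task 3 → Task 7 → Task 8.

Backward pass:
LF_Task 8 = 29; LS_Task 8 = 29−6 = 23
LF_Task 7 = LS_Task 8 = 23; LS_Task 7 = 23−13 = 10
LF_Task 6 = LS_Task 8 = 23; LS_Task 6 = 23−14 = 9
LF_Task 5 = LS_Task 8 = 23; LS_Task 5 = 23−14 = 9
LF_Task 4 = LS_Task 8 = 23; LS_Task 4 = 23−3 = 20
LF_Task 3 = LS_Task 7 = 10; LS_Task 3 = 10−2 = 8
LF_Task 2 = min(LS_Task 3=8, LS_Task 4=20, LS_Task 5=9) = 8; LS_Task 2 = 8−8 = 0
LF_Task 1 = min(LS_Task 5=9, LS_Task 6=9) = 9; LS_Task 1 = 9−7 = 2
Slack_Task 6 = LS_Task 6 − ES_Task 6 = 9 − 7 = 2

2 days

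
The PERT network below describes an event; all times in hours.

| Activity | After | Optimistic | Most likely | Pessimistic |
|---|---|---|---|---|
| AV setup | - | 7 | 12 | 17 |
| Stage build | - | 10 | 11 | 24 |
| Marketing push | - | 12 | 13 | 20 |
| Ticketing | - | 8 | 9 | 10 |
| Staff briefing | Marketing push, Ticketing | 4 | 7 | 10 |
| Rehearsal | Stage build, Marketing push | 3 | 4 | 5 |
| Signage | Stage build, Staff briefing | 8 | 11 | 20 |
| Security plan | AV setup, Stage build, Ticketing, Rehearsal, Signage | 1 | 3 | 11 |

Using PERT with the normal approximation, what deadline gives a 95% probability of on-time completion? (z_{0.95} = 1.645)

te_AV setup = (7 + 4·12 + 17)/6 = 72/6 = 12; σ²_AV setup = ((17−7)/6)² = 2.778
te_Stage build = (10 + 4·11 + 24)/6 = 78/6 = 13; σ²_Stage build = ((24−10)/6)² = 5.444
te_Marketing push = (12 + 4·13 + 20)/6 = 84/6 = 14; σ²_Marketing push = ((20−12)/6)² = 1.778
te_Ticketing = (8 + 4·9 + 10)/6 = 54/6 = 9; σ²_Ticketing = ((10−8)/6)² = 0.111
te_Staff briefing = (4 + 4·7 + 10)/6 = 42/6 = 7; σ²_Staff briefing = ((10−4)/6)² = 1.000
te_Rehearsal = (3 + 4·4 + 5)/6 = 24/6 = 4; σ²_Rehearsal = ((5−3)/6)² = 0.111
te_Signage = (8 + 4·11 + 20)/6 = 72/6 = 12; σ²_Signage = ((20−8)/6)² = 4.000
te_Security plan = (1 + 4·3 + 11)/6 = 24/6 = 4; σ²_Security plan = ((11−1)/6)² = 2.778

Forward pass:
ES_AV setup = 0; EF_AV setup = 12
ES_Stage build = 0; EF_Stage build = 13
ES_Marketing push = 0; EF_Marketing push = 14
ES_Ticketing = 0; EF_Ticketing = 9
ES_Staff briefing = max(EF_Marketing push=14, EF_Ticketing=9) = 14; EF_Staff briefing = 14+7 = 21
ES_Rehearsal = max(EF_Stage build=13, EF_Marketing push=14) = 14; EF_Rehearsal = 14+4 = 18
ES_Signage = max(EF_Stage build=13, EF_Staff briefing=21) = 21; EF_Signage = 21+12 = 33
ES_Security plan = max(EF_AV setup=12, EF_Stage build=13, EF_Ticketing=9, EF_Rehearsal=18, EF_Signage=33) = 33; EF_Security plan = 33+4 = 37
Expected project duration μ = 37 hours. Critical path: Marketing push → Staff briefing → Signage → Security plan.

Variance along critical path = 1.778 + 1.000 + 4.000 + 2.778 = 9.556; σ = 3.091 hours.
D = μ + z·σ = 37 + 1.645·3.091 = 42.1 hours

42.1 hours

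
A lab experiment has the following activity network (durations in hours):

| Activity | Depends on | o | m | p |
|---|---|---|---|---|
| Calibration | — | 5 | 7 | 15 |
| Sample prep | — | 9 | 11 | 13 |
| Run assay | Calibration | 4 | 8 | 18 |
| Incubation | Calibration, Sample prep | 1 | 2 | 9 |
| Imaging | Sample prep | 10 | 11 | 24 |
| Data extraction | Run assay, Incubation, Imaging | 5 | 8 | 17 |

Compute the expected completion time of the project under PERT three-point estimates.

te_Calibration = (5 + 4·7 + 15)/6 = 48/6 = 8
te_Sample prep = (9 + 4·11 + 13)/6 = 66/6 = 11
te_Run assay = (4 + 4·8 + 18)/6 = 54/6 = 9
te_Incubation = (1 + 4·2 + 9)/6 = 18/6 = 3
te_Imaging = (10 + 4·11 + 24)/6 = 78/6 = 13
te_Data extraction = (5 + 4·8 + 17)/6 = 54/6 = 9

Forward pass:
ES_Calibration = 0; EF_Calibration = 8
ES_Sample prep = 0; EF_Sample prep = 11
ES_Run assay = 8; EF_Run assay = 8+9 = 17
ES_Incubation = max(EF_Calibration=8, EF_Sample prep=11) = 11; EF_Incubation = 11+3 = 14
ES_Imaging = 11; EF_Imaging = 11+13 = 24
ES_Data extraction = max(EF_Run assay=17, EF_Incubation=14, EF_Imaging=24) = 24; EF_Data extraction = 24+9 = 33
Expected project duration μ = 33 hours. Critical path: Sample prep → Imaging → Data extraction.

33 hours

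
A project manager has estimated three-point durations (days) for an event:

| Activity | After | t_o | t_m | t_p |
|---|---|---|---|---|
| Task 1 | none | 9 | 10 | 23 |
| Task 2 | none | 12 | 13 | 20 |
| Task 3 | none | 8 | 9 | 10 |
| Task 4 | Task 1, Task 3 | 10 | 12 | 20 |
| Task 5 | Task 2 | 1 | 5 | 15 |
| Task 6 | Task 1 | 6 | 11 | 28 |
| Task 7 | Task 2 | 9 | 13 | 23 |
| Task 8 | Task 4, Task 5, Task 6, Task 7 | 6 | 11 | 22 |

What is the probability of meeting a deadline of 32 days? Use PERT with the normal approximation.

0.017

te_Task 1 = (9 + 4·10 + 23)/6 = 72/6 = 12; σ²_Task 1 = ((23−9)/6)² = 5.444
te_Task 2 = (12 + 4·13 + 20)/6 = 84/6 = 14; σ²_Task 2 = ((20−12)/6)² = 1.778
te_Task 3 = (8 + 4·9 + 10)/6 = 54/6 = 9; σ²_Task 3 = ((10−8)/6)² = 0.111
te_Task 4 = (10 + 4·12 + 20)/6 = 78/6 = 13; σ²_Task 4 = ((20−10)/6)² = 2.778
te_Task 5 = (1 + 4·5 + 15)/6 = 36/6 = 6; σ²_Task 5 = ((15−1)/6)² = 5.444
te_Task 6 = (6 + 4·11 + 28)/6 = 78/6 = 13; σ²_Task 6 = ((28−6)/6)² = 13.444
te_Task 7 = (9 + 4·13 + 23)/6 = 84/6 = 14; σ²_Task 7 = ((23−9)/6)² = 5.444
te_Task 8 = (6 + 4·11 + 22)/6 = 72/6 = 12; σ²_Task 8 = ((22−6)/6)² = 7.111

Forward pass:
ES_Task 1 = 0; EF_Task 1 = 12
ES_Task 2 = 0; EF_Task 2 = 14
ES_Task 3 = 0; EF_Task 3 = 9
ES_Task 4 = max(EF_Task 1=12, EF_Task 3=9) = 12; EF_Task 4 = 12+13 = 25
ES_Task 5 = 14; EF_Task 5 = 14+6 = 20
ES_Task 6 = 12; EF_Task 6 = 12+13 = 25
ES_Task 7 = 14; EF_Task 7 = 14+14 = 28
ES_Task 8 = max(EF_Task 4=25, EF_Task 5=20, EF_Task 6=25, EF_Task 7=28) = 28; EF_Task 8 = 28+12 = 40
Expected project duration μ = 40 days. Critical path: Task 2 → Task 7 → Task 8.

Variance along critical path = 1.778 + 5.444 + 7.111 = 14.333; σ = √14.333 = 3.786 days.
Z = (32 − 40) / 3.786 = -2.113
P(T ≤ 32) = Φ(-2.113) ≈ 0.017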